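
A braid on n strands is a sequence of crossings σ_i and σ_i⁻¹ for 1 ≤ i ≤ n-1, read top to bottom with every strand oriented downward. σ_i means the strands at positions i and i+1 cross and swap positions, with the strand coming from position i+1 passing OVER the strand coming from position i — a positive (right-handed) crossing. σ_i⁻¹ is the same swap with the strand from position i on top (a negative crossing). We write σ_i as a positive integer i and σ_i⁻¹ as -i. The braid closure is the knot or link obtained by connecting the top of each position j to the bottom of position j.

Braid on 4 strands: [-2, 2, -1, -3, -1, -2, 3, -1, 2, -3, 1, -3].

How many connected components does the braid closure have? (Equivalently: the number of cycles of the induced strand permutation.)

Track the strand permutation on 4 strands, starting from identity.
  step 1: s2^-1 swaps positions 2,3 -> [1 3 2 4]
  step 2: s2 swaps positions 2,3 -> [1 2 3 4]
  step 3: s1^-1 swaps positions 1,2 -> [2 1 3 4]
  step 4: s3^-1 swaps positions 3,4 -> [2 1 4 3]
  step 5: s1^-1 swaps positions 1,2 -> [1 2 4 3]
  step 6: s2^-1 swaps positions 2,3 -> [1 4 2 3]
  step 7: s3 swaps positions 3,4 -> [1 4 3 2]
  step 8: s1^-1 swaps positions 1,2 -> [4 1 3 2]
  step 9: s2 swaps positions 2,3 -> [4 3 1 2]
  step 10: s3^-1 swaps positions 3,4 -> [4 3 2 1]
  step 11: s1 swaps positions 1,2 -> [3 4 2 1]
  step 12: s3^-1 swaps positions 3,4 -> [3 4 1 2]
Final permutation (position -> original strand): [3 4 1 2]
Closure components = cycle count of this permutation = 2.

Answer: 2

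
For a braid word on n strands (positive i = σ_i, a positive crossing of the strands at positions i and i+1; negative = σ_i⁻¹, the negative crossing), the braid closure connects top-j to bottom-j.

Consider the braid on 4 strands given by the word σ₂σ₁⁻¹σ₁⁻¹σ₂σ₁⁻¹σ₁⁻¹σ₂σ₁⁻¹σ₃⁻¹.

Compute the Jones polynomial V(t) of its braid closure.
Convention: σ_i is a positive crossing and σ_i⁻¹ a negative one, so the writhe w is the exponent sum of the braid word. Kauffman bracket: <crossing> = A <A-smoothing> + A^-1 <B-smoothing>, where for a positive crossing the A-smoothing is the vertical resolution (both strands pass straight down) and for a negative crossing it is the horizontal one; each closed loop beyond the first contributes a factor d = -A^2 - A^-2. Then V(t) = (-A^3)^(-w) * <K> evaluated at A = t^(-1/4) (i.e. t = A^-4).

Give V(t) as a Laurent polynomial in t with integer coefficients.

-t^2 + 3*t - 4 + 6*t^-1 - 6*t^-2 + 6*t^-3 - 5*t^-4 + 3*t^-5 - t^-6

Derivation:
The presented braid s2 s1^-1 s1^-1 s2 s1^-1 s1^-1 s2 s1^-1 s3^-1 on 4 strands reduces by inverse Markov moves (closure unchanged at each step):
  Destabilize: the word has the form β·s3^-1 where s3^-1 occurs only as the final letter (β ∈ B_3); drop it and the last strand → 3 strands.
Reduced to β = s2 s1^-1 s1^-1 s2 s1^-1 s1^-1 s2 s1^-1 on 3 strands, 8 crossings.
Compute on β:
Braid: s2 s1^-1 s1^-1 s2 s1^-1 s1^-1 s2 s1^-1 on 3 strands, 8 crossings.
Writhe w = (#positive) - (#negative) = 3 - 5 = -2.
State-sum expansion of <K>. There are 2^8 = 256 states.
For each crossing: s=0 is the vertical smoothing, s=1 horizontal. Crossing k contributes A^(sign_k * (1 - 2*s_k)); loop factor d = -A^2 - A^-2.
Tabulate the states by total A-exponent and number of loops L (A-exp: L × count):
  A^8: L=6 ×1
  A^6: L=5 ×8
  A^4: L=4 ×28
  A^2: L=3 ×55, L=5 ×1
  A^0: L=2 ×63, L=4 ×7
  A^-2: L=1 ×35, L=3 ×21
  A^-4: L=2 ×26, L=4 ×2
  A^-6: L=3 ×8
  A^-8: L=4 ×1
Each group contributes A^e * Σ count * d^(L-1):
Powers of d = -A^2 - A^-2: d^2 = A^4 + 2 + A^-4; d^3 = -A^6 - 3*A^2 - 3*A^-2 - A^-6; d^4 = A^8 + 4*A^4 + 6 + 4*A^-4 + A^-8; d^5 = -A^10 - 5*A^6 - 10*A^2 - 10*A^-2 - 5*A^-6 - A^-10.
  A^8 * (d^5) = -A^18 - 5*A^14 - 10*A^10 - 10*A^6 - 5*A^2 - A^-2
  A^6 * (8*d^4) = 8*A^14 + 32*A^10 + 48*A^6 + 32*A^2 + 8*A^-2
  A^4 * (28*d^3) = -28*A^10 - 84*A^6 - 84*A^2 - 28*A^-2
  A^2 * (55*d^2 + d^4) = A^10 + 59*A^6 + 116*A^2 + 59*A^-2 + A^-6
  A^0 * (63*d + 7*d^3) = -7*A^6 - 84*A^2 - 84*A^-2 - 7*A^-6
  A^-2 * (35 + 21*d^2) = 21*A^2 + 77*A^-2 + 21*A^-6
  A^-4 * (26*d + 2*d^3) = -2*A^2 - 32*A^-2 - 32*A^-6 - 2*A^-10
  A^-6 * (8*d^2) = 8*A^-2 + 16*A^-6 + 8*A^-10
  A^-8 * (d^3) = -A^-2 - 3*A^-6 - 3*A^-10 - A^-14
Summing the groups: <K> = -A^18 + 3*A^14 - 5*A^10 + 6*A^6 - 6*A^2 + 6*A^-2 - 4*A^-6 + 3*A^-10 - A^-14
Normalise by the writhe: (-A^3)^(-w) = (-A^3)^(2) = A^6, so f(A) = A^6 * <K> = -A^24 + 3*A^20 - 5*A^16 + 6*A^12 - 6*A^8 + 6*A^4 - 4 + 3*A^-4 - A^-8.
Substitute A = t^(-1/4), i.e. A^e → t^(-e/4): V(t) = -t^2 + 3*t - 4 + 6*t^-1 - 6*t^-2 + 6*t^-3 - 5*t^-4 + 3*t^-5 - t^-6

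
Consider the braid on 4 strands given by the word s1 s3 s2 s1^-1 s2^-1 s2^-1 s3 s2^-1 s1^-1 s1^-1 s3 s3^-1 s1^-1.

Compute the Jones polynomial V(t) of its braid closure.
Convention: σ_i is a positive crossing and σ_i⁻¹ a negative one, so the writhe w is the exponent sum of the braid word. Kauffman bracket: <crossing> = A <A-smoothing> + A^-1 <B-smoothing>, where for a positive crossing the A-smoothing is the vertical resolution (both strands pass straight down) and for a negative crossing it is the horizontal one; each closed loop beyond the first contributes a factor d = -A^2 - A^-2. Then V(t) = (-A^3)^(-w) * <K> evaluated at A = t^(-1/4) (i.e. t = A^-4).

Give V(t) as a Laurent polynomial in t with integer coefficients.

The presented braid s1 s3 s2 s1^-1 s2^-1 s2^-1 s3 s2^-1 s1^-1 s1^-1 s3 s3^-1 s1^-1 on 4 strands reduces by inverse Markov moves (closure unchanged at each step):
  Deconjugate: the word is γ·β·γ⁻¹ with γ = s1 s3 (prefix) and γ⁻¹ = s3^-1 s1^-1 (suffix); strip both.
Reduced to β = s2 s1^-1 s2^-1 s2^-1 s3 s2^-1 s1^-1 s1^-1 s3 on 4 strands, 9 crossings.
Compute on β:
Braid: s2 s1^-1 s2^-1 s2^-1 s3 s2^-1 s1^-1 s1^-1 s3 on 4 strands, 9 crossings.
Writhe w = (#positive) - (#negative) = 3 - 6 = -3.
State-sum expansion of <K>. There are 2^9 = 512 states.
Smooth each crossing (0=||, 1=⌣⌢); contribution A^(Σ sign_k(1-2s_k)) * d^(L-1).
Tabulate the states by total A-exponent and number of loops L (A-exp: L × count):
  A^9: L=6 ×1
  A^7: L=5 ×9
  A^5: L=4 ×35, L=6 ×1
  A^3: L=3 ×73, L=5 ×11
  A^1: L=2 ×82, L=4 ×43, L=6 ×1
  A^-1: L=1 ×40, L=3 ×79, L=5 ×7
  A^-3: L=2 ×63, L=4 ×21
  A^-5: L=1 ×9, L=3 ×26, L=5 ×1
  A^-7: L=2 ×6, L=4 ×3
  A^-9: L=3 ×1
Each group contributes A^e * Σ count * d^(L-1):
Powers of d = -A^2 - A^-2: d^2 = A^4 + 2 + A^-4; d^3 = -A^6 - 3*A^2 - 3*A^-2 - A^-6; d^4 = A^8 + 4*A^4 + 6 + 4*A^-4 + A^-8; d^5 = -A^10 - 5*A^6 - 10*A^2 - 10*A^-2 - 5*A^-6 - A^-10.
  A^9 * (d^5) = -A^19 - 5*A^15 - 10*A^11 - 10*A^7 - 5*A^3 - A^-1
  A^7 * (9*d^4) = 9*A^15 + 36*A^11 + 54*A^7 + 36*A^3 + 9*A^-1
  A^5 * (35*d^3 + d^5) = -A^15 - 40*A^11 - 115*A^7 - 115*A^3 - 40*A^-1 - A^-5
  A^3 * (73*d^2 + 11*d^4) = 11*A^11 + 117*A^7 + 212*A^3 + 117*A^-1 + 11*A^-5
  A^1 * (82*d + 43*d^3 + d^5) = -A^11 - 48*A^7 - 221*A^3 - 221*A^-1 - 48*A^-5 - A^-9
  A^-1 * (40 + 79*d^2 + 7*d^4) = 7*A^7 + 107*A^3 + 240*A^-1 + 107*A^-5 + 7*A^-9
  A^-3 * (63*d + 21*d^3) = -21*A^3 - 126*A^-1 - 126*A^-5 - 21*A^-9
  A^-5 * (9 + 26*d^2 + d^4) = A^3 + 30*A^-1 + 67*A^-5 + 30*A^-9 + A^-13
  A^-7 * (6*d + 3*d^3) = -3*A^-1 - 15*A^-5 - 15*A^-9 - 3*A^-13
  A^-9 * (d^2) = A^-5 + 2*A^-9 + A^-13
Summing the groups: <K> = -A^19 + 3*A^15 - 4*A^11 + 5*A^7 - 6*A^3 + 5*A^-1 - 4*A^-5 + 2*A^-9 - A^-13
Normalise by the writhe: (-A^3)^(-w) = (-A^3)^(3) = -A^9, so f(A) = -A^9 * <K> = A^28 - 3*A^24 + 4*A^20 - 5*A^16 + 6*A^12 - 5*A^8 + 4*A^4 - 2 + A^-4.
Substitute A = t^(-1/4), i.e. A^e → t^(-e/4): V(t) = t - 2 + 4*t^-1 - 5*t^-2 + 6*t^-3 - 5*t^-4 + 4*t^-5 - 3*t^-6 + t^-7

Answer: t - 2 + 4*t^-1 - 5*t^-2 + 6*t^-3 - 5*t^-4 + 4*t^-5 - 3*t^-6 + t^-7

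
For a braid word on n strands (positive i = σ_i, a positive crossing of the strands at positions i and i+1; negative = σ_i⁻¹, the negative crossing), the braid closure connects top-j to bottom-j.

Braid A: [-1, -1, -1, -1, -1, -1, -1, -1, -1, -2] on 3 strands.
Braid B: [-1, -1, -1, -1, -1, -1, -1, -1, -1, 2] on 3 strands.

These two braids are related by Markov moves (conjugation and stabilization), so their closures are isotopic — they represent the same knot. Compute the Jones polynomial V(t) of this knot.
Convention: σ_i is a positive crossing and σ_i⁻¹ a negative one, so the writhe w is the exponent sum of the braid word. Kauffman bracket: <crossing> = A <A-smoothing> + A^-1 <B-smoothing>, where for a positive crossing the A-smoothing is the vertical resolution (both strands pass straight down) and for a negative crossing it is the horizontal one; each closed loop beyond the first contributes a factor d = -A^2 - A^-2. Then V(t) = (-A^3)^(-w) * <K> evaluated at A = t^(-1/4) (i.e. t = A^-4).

t^-4 + t^-6 - t^-7 + t^-8 - t^-9 + t^-10 - t^-11 + t^-12 - t^-13

Derivation:
Markov-equivalent braids have isotopic closures, hence identical knot invariants. Strip the Markov moves from each word to reach a common short braid β, then compute V(t) once on β.
Braid A: s1^-1 s1^-1 s1^-1 s1^-1 s1^-1 s1^-1 s1^-1 s1^-1 s1^-1 s2^-1 on 3 strands reduces by inverse Markov moves (closure unchanged at each step):
  Destabilize: the word has the form β·s2^-1 where s2^-1 occurs only as the final letter (β ∈ B_2); drop it and the last strand → 2 strands.
Reduced to β = s1^-1 s1^-1 s1^-1 s1^-1 s1^-1 s1^-1 s1^-1 s1^-1 s1^-1 on 2 strands, 9 crossings.
Braid B: s1^-1 s1^-1 s1^-1 s1^-1 s1^-1 s1^-1 s1^-1 s1^-1 s1^-1 s2 on 3 strands reduces by inverse Markov moves (closure unchanged at each step):
  Destabilize: the word has the form β·s2 where s2 occurs only as the final letter (β ∈ B_2); drop it and the last strand → 2 strands.
Reduced to β = s1^-1 s1^-1 s1^-1 s1^-1 s1^-1 s1^-1 s1^-1 s1^-1 s1^-1 on 2 strands, 9 crossings.
Both give the same β = s1^-1 s1^-1 s1^-1 s1^-1 s1^-1 s1^-1 s1^-1 s1^-1 s1^-1 on 2 strands, so one state sum suffices:
Braid: s1^-1 s1^-1 s1^-1 s1^-1 s1^-1 s1^-1 s1^-1 s1^-1 s1^-1 on 2 strands, 9 crossings.
Writhe w = (#positive) - (#negative) = 0 - 9 = -9.
Enumerate smoothing states for the bracket polynomial. There are 2^9 = 512 states.
For each crossing: s=0 is the vertical smoothing, s=1 horizontal. Crossing k contributes A^(sign_k * (1 - 2*s_k)); loop factor d = -A^2 - A^-2.
Tabulate the states by total A-exponent and number of loops L (A-exp: L × count):
  A^9: L=9 ×1
  A^7: L=8 ×9
  A^5: L=7 ×36
  A^3: L=6 ×84
  A^1: L=5 ×126
  A^-1: L=4 ×126
  A^-3: L=3 ×84
  A^-5: L=2 ×36
  A^-7: L=1 ×9
  A^-9: L=2 ×1
Each group contributes A^e * Σ count * d^(L-1):
Powers of d = -A^2 - A^-2: d^2 = A^4 + 2 + A^-4; d^3 = -A^6 - 3*A^2 - 3*A^-2 - A^-6; d^4 = A^8 + 4*A^4 + 6 + 4*A^-4 + A^-8; d^5 = -A^10 - 5*A^6 - 10*A^2 - 10*A^-2 - 5*A^-6 - A^-10; d^6 = A^12 + 6*A^8 + 15*A^4 + 20 + 15*A^-4 + 6*A^-8 + A^-12; d^7 = -A^14 - 7*A^10 - 21*A^6 - 35*A^2 - 35*A^-2 - 21*A^-6 - 7*A^-10 - A^-14; d^8 = A^16 + 8*A^12 + 28*A^8 + 56*A^4 + 70 + 56*A^-4 + 28*A^-8 + 8*A^-12 + A^-16.
  A^9 * (d^8) = A^25 + 8*A^21 + 28*A^17 + 56*A^13 + 70*A^9 + 56*A^5 + 28*A + 8*A^-3 + A^-7
  A^7 * (9*d^7) = -9*A^21 - 63*A^17 - 189*A^13 - 315*A^9 - 315*A^5 - 189*A - 63*A^-3 - 9*A^-7
  A^5 * (36*d^6) = 36*A^17 + 216*A^13 + 540*A^9 + 720*A^5 + 540*A + 216*A^-3 + 36*A^-7
  A^3 * (84*d^5) = -84*A^13 - 420*A^9 - 840*A^5 - 840*A - 420*A^-3 - 84*A^-7
  A^1 * (126*d^4) = 126*A^9 + 504*A^5 + 756*A + 504*A^-3 + 126*A^-7
  A^-1 * (126*d^3) = -126*A^5 - 378*A - 378*A^-3 - 126*A^-7
  A^-3 * (84*d^2) = 84*A + 168*A^-3 + 84*A^-7
  A^-5 * (36*d) = -36*A^-3 - 36*A^-7
  A^-7 * (9) = 9*A^-7
  A^-9 * (d) = -A^-7 - A^-11
Summing the groups: <K> = A^25 - A^21 + A^17 - A^13 + A^9 - A^5 + A - A^-3 - A^-11
Normalise by the writhe: (-A^3)^(-w) = (-A^3)^(9) = -A^27, so f(A) = -A^27 * <K> = -A^52 + A^48 - A^44 + A^40 - A^36 + A^32 - A^28 + A^24 + A^16.
Substitute A = t^(-1/4), i.e. A^e → t^(-e/4): V(t) = t^-4 + t^-6 - t^-7 + t^-8 - t^-9 + t^-10 - t^-11 + t^-12 - t^-13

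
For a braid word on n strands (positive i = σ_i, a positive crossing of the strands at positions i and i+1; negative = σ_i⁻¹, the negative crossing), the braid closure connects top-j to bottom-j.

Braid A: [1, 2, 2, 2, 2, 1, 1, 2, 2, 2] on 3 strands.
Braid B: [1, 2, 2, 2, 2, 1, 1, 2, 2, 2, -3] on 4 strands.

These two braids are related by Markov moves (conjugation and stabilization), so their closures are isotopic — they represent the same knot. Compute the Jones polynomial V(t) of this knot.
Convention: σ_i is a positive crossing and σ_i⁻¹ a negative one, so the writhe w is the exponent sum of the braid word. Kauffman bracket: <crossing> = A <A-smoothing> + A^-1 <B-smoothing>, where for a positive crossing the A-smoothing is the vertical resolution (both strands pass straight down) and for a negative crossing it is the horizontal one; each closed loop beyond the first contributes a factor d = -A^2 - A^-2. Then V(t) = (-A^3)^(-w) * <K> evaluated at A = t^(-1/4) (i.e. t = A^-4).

Markov-equivalent braids have isotopic closures, hence identical knot invariants. Strip the Markov moves from each word to reach a common short braid β, then compute V(t) once on β.
Braid A: s1 s2 s2 s2 s2 s1 s1 s2 s2 s2 on 3 strands has no conjugating prefix/suffix or stabilization to strip; take β = s1 s2 s2 s2 s2 s1 s1 s2 s2 s2.
Braid B: s1 s2 s2 s2 s2 s1 s1 s2 s2 s2 s3^-1 on 4 strands reduces by inverse Markov moves (closure unchanged at each step):
  Destabilize: the word has the form β·s3^-1 where s3^-1 occurs only as the final letter (β ∈ B_3); drop it and the last strand → 3 strands.
Reduced to β = s1 s2 s2 s2 s2 s1 s1 s2 s2 s2 on 3 strands, 10 crossings.
Both give the same β = s1 s2 s2 s2 s2 s1 s1 s2 s2 s2 on 3 strands, so one state sum suffices:
Braid: s1 s2 s2 s2 s2 s1 s1 s2 s2 s2 on 3 strands, 10 crossings.
Writhe w = (#positive) - (#negative) = 10 - 0 = 10.
Computing the Kauffman bracket via state sum. There are 2^10 = 1024 states.
Each crossing splits two ways (0=vertical, 1=horizontal). The state's weight is A^(#A-smoothings - #B-smoothings) * d^(loops - 1).
Tabulate the states by total A-exponent and number of loops L (A-exp: L × count):
  A^10: L=3 ×1
  A^8: L=2 ×10
  A^6: L=1 ×21, L=3 ×24
  A^4: L=2 ×84, L=4 ×36
  A^2: L=1 ×24, L=3 ×151, L=5 ×35
  A^0: L=2 ×72, L=4 ×159, L=6 ×21
  A^-2: L=3 ×98, L=5 ×105, L=7 ×7
  A^-4: L=4 ×76, L=6 ×43, L=8 ×1
  A^-6: L=5 ×35, L=7 ×10
  A^-8: L=6 ×9, L=8 ×1
  A^-10: L=7 ×1
Each group contributes A^e * Σ count * d^(L-1):
Powers of d = -A^2 - A^-2: d^2 = A^4 + 2 + A^-4; d^3 = -A^6 - 3*A^2 - 3*A^-2 - A^-6; d^4 = A^8 + 4*A^4 + 6 + 4*A^-4 + A^-8; d^5 = -A^10 - 5*A^6 - 10*A^2 - 10*A^-2 - 5*A^-6 - A^-10; d^6 = A^12 + 6*A^8 + 15*A^4 + 20 + 15*A^-4 + 6*A^-8 + A^-12; d^7 = -A^14 - 7*A^10 - 21*A^6 - 35*A^2 - 35*A^-2 - 21*A^-6 - 7*A^-10 - A^-14.
  A^10 * (d^2) = A^14 + 2*A^10 + A^6
  A^8 * (10*d) = -10*A^10 - 10*A^6
  A^6 * (21 + 24*d^2) = 24*A^10 + 69*A^6 + 24*A^2
  A^4 * (84*d + 36*d^3) = -36*A^10 - 192*A^6 - 192*A^2 - 36*A^-2
  A^2 * (24 + 151*d^2 + 35*d^4) = 35*A^10 + 291*A^6 + 536*A^2 + 291*A^-2 + 35*A^-6
  A^0 * (72*d + 159*d^3 + 21*d^5) = -21*A^10 - 264*A^6 - 759*A^2 - 759*A^-2 - 264*A^-6 - 21*A^-10
  A^-2 * (98*d^2 + 105*d^4 + 7*d^6) = 7*A^10 + 147*A^6 + 623*A^2 + 966*A^-2 + 623*A^-6 + 147*A^-10 + 7*A^-14
  A^-4 * (76*d^3 + 43*d^5 + d^7) = -A^10 - 50*A^6 - 312*A^2 - 693*A^-2 - 693*A^-6 - 312*A^-10 - 50*A^-14 - A^-18
  A^-6 * (35*d^4 + 10*d^6) = 10*A^6 + 95*A^2 + 290*A^-2 + 410*A^-6 + 290*A^-10 + 95*A^-14 + 10*A^-18
  A^-8 * (9*d^5 + d^7) = -A^6 - 16*A^2 - 66*A^-2 - 125*A^-6 - 125*A^-10 - 66*A^-14 - 16*A^-18 - A^-22
  A^-10 * (d^6) = A^2 + 6*A^-2 + 15*A^-6 + 20*A^-10 + 15*A^-14 + 6*A^-18 + A^-22
Summing the groups: <K> = A^14 + A^6 - A^-2 + A^-6 - A^-10 + A^-14 - A^-18
Normalise by the writhe: (-A^3)^(-w) = (-A^3)^(-10) = A^-30, so f(A) = A^-30 * <K> = A^-16 + A^-24 - A^-32 + A^-36 - A^-40 + A^-44 - A^-48.
Substitute A = t^(-1/4), i.e. A^e → t^(-e/4): V(t) = -t^12 + t^11 - t^10 + t^9 - t^8 + t^6 + t^4

Answer: -t^12 + t^11 - t^10 + t^9 - t^8 + t^6 + t^4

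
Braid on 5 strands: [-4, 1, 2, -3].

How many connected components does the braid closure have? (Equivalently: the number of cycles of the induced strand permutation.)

Track the strand permutation on 5 strands, starting from identity.
  step 1: s4^-1 swaps positions 4,5 -> [1 2 3 5 4]
  step 2: s1 swaps positions 1,2 -> [2 1 3 5 4]
  step 3: s2 swaps positions 2,3 -> [2 3 1 5 4]
  step 4: s3^-1 swaps positions 3,4 -> [2 3 5 1 4]
Final permutation (position -> original strand): [2 3 5 1 4]
Closure components = cycle count of this permutation = 1.

Answer: 1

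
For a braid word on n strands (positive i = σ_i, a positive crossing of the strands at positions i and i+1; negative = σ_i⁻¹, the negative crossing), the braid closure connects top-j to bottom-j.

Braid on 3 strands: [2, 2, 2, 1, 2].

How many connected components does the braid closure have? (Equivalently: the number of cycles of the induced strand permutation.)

Track the strand permutation on 3 strands, starting from identity.
  step 1: s2 swaps positions 2,3 -> [1 3 2]
  step 2: s2 swaps positions 2,3 -> [1 2 3]
  step 3: s2 swaps positions 2,3 -> [1 3 2]
  step 4: s1 swaps positions 1,2 -> [3 1 2]
  step 5: s2 swaps positions 2,3 -> [3 2 1]
Final permutation (position -> original strand): [3 2 1]
Closure components = cycle count of this permutation = 2.

Answer: 2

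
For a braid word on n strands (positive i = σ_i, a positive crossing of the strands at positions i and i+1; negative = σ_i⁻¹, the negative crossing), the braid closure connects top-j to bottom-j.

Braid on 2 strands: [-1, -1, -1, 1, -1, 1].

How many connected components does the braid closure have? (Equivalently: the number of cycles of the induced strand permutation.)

2

Derivation:
Track the strand permutation on 2 strands, starting from identity.
  step 1: s1^-1 swaps positions 1,2 -> [2 1]
  step 2: s1^-1 swaps positions 1,2 -> [1 2]
  step 3: s1^-1 swaps positions 1,2 -> [2 1]
  step 4: s1 swaps positions 1,2 -> [1 2]
  step 5: s1^-1 swaps positions 1,2 -> [2 1]
  step 6: s1 swaps positions 1,2 -> [1 2]
Final permutation (position -> original strand): [1 2]
Closure components = cycle count of this permutation = 2.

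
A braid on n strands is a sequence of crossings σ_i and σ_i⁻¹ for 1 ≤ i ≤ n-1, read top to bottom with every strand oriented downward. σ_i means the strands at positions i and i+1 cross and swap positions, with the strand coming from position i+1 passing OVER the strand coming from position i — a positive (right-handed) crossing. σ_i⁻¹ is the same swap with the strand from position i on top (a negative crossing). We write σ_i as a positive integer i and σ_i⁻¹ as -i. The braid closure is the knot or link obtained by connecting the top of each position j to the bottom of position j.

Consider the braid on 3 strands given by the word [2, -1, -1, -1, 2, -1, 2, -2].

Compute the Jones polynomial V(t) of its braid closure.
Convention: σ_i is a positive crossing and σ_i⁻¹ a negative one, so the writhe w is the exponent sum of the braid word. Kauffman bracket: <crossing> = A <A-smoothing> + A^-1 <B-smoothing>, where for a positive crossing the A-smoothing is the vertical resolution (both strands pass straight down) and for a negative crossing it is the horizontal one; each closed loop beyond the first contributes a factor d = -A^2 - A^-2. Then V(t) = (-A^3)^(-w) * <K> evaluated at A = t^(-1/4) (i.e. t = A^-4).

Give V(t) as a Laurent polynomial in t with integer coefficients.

t - 1 + 2*t^-1 - 2*t^-2 + 2*t^-3 - 2*t^-4 + t^-5

Derivation:
The presented braid s2 s1^-1 s1^-1 s1^-1 s2 s1^-1 s2 s2^-1 on 3 strands reduces by inverse Markov moves (closure unchanged at each step):
  Deconjugate: the word is γ·β·γ⁻¹ with γ = s2 (prefix) and γ⁻¹ = s2^-1 (suffix); strip both.
Reduced to β = s1^-1 s1^-1 s1^-1 s2 s1^-1 s2 on 3 strands, 6 crossings.
Compute on β:
Braid: s1^-1 s1^-1 s1^-1 s2 s1^-1 s2 on 3 strands, 6 crossings.
Writhe w = (#positive) - (#negative) = 2 - 4 = -2.
Computing the Kauffman bracket via state sum. There are 2^6 = 64 states.
Smooth each crossing (0=||, 1=⌣⌢); contribution A^(Σ sign_k(1-2s_k)) * d^(L-1).
Tabulate the states by total A-exponent and number of loops L (A-exp: L × count):
  A^6: L=5 ×1
  A^4: L=4 ×6
  A^2: L=3 ×15
  A^0: L=2 ×19, L=4 ×1
  A^-2: L=1 ×11, L=3 ×4
  A^-4: L=2 ×6
  A^-6: L=3 ×1
Each group contributes A^e * Σ count * d^(L-1):
Powers of d = -A^2 - A^-2: d^2 = A^4 + 2 + A^-4; d^3 = -A^6 - 3*A^2 - 3*A^-2 - A^-6; d^4 = A^8 + 4*A^4 + 6 + 4*A^-4 + A^-8.
  A^6 * (d^4) = A^14 + 4*A^10 + 6*A^6 + 4*A^2 + A^-2
  A^4 * (6*d^3) = -6*A^10 - 18*A^6 - 18*A^2 - 6*A^-2
  A^2 * (15*d^2) = 15*A^6 + 30*A^2 + 15*A^-2
  A^0 * (19*d + d^3) = -A^6 - 22*A^2 - 22*A^-2 - A^-6
  A^-2 * (11 + 4*d^2) = 4*A^2 + 19*A^-2 + 4*A^-6
  A^-4 * (6*d) = -6*A^-2 - 6*A^-6
  A^-6 * (d^2) = A^-2 + 2*A^-6 + A^-10
Summing the groups: <K> = A^14 - 2*A^10 + 2*A^6 - 2*A^2 + 2*A^-2 - A^-6 + A^-10
Normalise by the writhe: (-A^3)^(-w) = (-A^3)^(2) = A^6, so f(A) = A^6 * <K> = A^20 - 2*A^16 + 2*A^12 - 2*A^8 + 2*A^4 - 1 + A^-4.
Substitute A = t^(-1/4), i.e. A^e → t^(-e/4): V(t) = t - 1 + 2*t^-1 - 2*t^-2 + 2*t^-3 - 2*t^-4 + t^-5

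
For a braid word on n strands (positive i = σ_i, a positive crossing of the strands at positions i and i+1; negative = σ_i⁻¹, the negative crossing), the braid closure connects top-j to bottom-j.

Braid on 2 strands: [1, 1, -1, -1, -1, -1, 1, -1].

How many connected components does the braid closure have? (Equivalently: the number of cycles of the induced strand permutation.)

Track the strand permutation on 2 strands, starting from identity.
  step 1: s1 swaps positions 1,2 -> [2 1]
  step 2: s1 swaps positions 1,2 -> [1 2]
  step 3: s1^-1 swaps positions 1,2 -> [2 1]
  step 4: s1^-1 swaps positions 1,2 -> [1 2]
  step 5: s1^-1 swaps positions 1,2 -> [2 1]
  step 6: s1^-1 swaps positions 1,2 -> [1 2]
  step 7: s1 swaps positions 1,2 -> [2 1]
  step 8: s1^-1 swaps positions 1,2 -> [1 2]
Final permutation (position -> original strand): [1 2]
Closure components = cycle count of this permutation = 2.

Answer: 2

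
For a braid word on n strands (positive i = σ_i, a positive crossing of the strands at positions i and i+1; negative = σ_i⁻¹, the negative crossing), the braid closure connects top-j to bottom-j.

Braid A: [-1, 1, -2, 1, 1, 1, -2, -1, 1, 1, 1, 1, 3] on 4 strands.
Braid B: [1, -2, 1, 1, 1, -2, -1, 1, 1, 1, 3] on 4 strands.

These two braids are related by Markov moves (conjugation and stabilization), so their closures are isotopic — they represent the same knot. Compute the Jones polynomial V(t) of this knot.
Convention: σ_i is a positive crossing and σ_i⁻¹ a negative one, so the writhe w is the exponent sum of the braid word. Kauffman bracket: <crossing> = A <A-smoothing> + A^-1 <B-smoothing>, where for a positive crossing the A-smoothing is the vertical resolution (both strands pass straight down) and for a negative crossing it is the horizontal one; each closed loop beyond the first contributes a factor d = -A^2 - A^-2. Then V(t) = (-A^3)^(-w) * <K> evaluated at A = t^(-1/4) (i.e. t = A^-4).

t^8 - 2*t^7 + 3*t^6 - 4*t^5 + 3*t^4 - 3*t^3 + 3*t^2 - t + 1

Derivation:
Markov-equivalent braids have isotopic closures, hence identical knot invariants. Strip the Markov moves from each word to reach a common short braid β, then compute V(t) once on β.
Braid A: s1^-1 s1 s2^-1 s1 s1 s1 s2^-1 s1^-1 s1 s1 s1 s1 s3 on 4 strands reduces by inverse Markov moves (closure unchanged at each step):
  Destabilize: the word has the form β·s3 where s3 occurs only as the final letter (β ∈ B_3); drop it and the last strand → 3 strands.
  Deconjugate: the word is γ·β·γ⁻¹ with γ = s1^-1 (prefix) and γ⁻¹ = s1 (suffix); strip both.
Reduced to β = s1 s2^-1 s1 s1 s1 s2^-1 s1^-1 s1 s1 s1 on 3 strands, 10 crossings.
Braid B: s1 s2^-1 s1 s1 s1 s2^-1 s1^-1 s1 s1 s1 s3 on 4 strands reduces by inverse Markov moves (closure unchanged at each step):
  Destabilize: the word has the form β·s3 where s3 occurs only as the final letter (β ∈ B_3); drop it and the last strand → 3 strands.
Reduced to β = s1 s2^-1 s1 s1 s1 s2^-1 s1^-1 s1 s1 s1 on 3 strands, 10 crossings.
Both give the same β = s1 s2^-1 s1 s1 s1 s2^-1 s1^-1 s1 s1 s1 on 3 strands, so one state sum suffices:
First cancel adjacent σ_i σ_i⁻¹ pairs (Reidemeister II — same braid, same closure): s1 s2^-1 s1 s1 s1 s2^-1 s1^-1 s1 s1 s1 → s1 s2^-1 s1 s1 s1 s2^-1 s1 s1.
Braid: s1 s2^-1 s1 s1 s1 s2^-1 s1 s1 on 3 strands, 8 crossings.
Writhe w = (#positive) - (#negative) = 6 - 2 = 4.
State-sum expansion of <K>. There are 2^8 = 256 states.
Each crossing splits two ways (0=vertical, 1=horizontal). The state's weight is A^(#A-smoothings - #B-smoothings) * d^(loops - 1).
Tabulate the states by total A-exponent and number of loops L (A-exp: L × count):
  A^8: L=3 ×1
  A^6: L=2 ×8
  A^4: L=1 ×21, L=3 ×7
  A^2: L=2 ×54, L=4 ×2
  A^0: L=3 ×70
  A^-2: L=4 ×56
  A^-4: L=5 ×28
  A^-6: L=6 ×8
  A^-8: L=7 ×1
Each group contributes A^e * Σ count * d^(L-1):
Powers of d = -A^2 - A^-2: d^2 = A^4 + 2 + A^-4; d^3 = -A^6 - 3*A^2 - 3*A^-2 - A^-6; d^4 = A^8 + 4*A^4 + 6 + 4*A^-4 + A^-8; d^5 = -A^10 - 5*A^6 - 10*A^2 - 10*A^-2 - 5*A^-6 - A^-10; d^6 = A^12 + 6*A^8 + 15*A^4 + 20 + 15*A^-4 + 6*A^-8 + A^-12.
  A^8 * (d^2) = A^12 + 2*A^8 + A^4
  A^6 * (8*d) = -8*A^8 - 8*A^4
  A^4 * (21 + 7*d^2) = 7*A^8 + 35*A^4 + 7
  A^2 * (54*d + 2*d^3) = -2*A^8 - 60*A^4 - 60 - 2*A^-4
  A^0 * (70*d^2) = 70*A^4 + 140 + 70*A^-4
  A^-2 * (56*d^3) = -56*A^4 - 168 - 168*A^-4 - 56*A^-8
  A^-4 * (28*d^4) = 28*A^4 + 112 + 168*A^-4 + 112*A^-8 + 28*A^-12
  A^-6 * (8*d^5) = -8*A^4 - 40 - 80*A^-4 - 80*A^-8 - 40*A^-12 - 8*A^-16
  A^-8 * (d^6) = A^4 + 6 + 15*A^-4 + 20*A^-8 + 15*A^-12 + 6*A^-16 + A^-20
Summing the groups: <K> = A^12 - A^8 + 3*A^4 - 3 + 3*A^-4 - 4*A^-8 + 3*A^-12 - 2*A^-16 + A^-20
Normalise by the writhe: (-A^3)^(-w) = (-A^3)^(-4) = A^-12, so f(A) = A^-12 * <K> = 1 - A^-4 + 3*A^-8 - 3*A^-12 + 3*A^-16 - 4*A^-20 + 3*A^-24 - 2*A^-28 + A^-32.
Substitute A = t^(-1/4), i.e. A^e → t^(-e/4): V(t) = t^8 - 2*t^7 + 3*t^6 - 4*t^5 + 3*t^4 - 3*t^3 + 3*t^2 - t + 1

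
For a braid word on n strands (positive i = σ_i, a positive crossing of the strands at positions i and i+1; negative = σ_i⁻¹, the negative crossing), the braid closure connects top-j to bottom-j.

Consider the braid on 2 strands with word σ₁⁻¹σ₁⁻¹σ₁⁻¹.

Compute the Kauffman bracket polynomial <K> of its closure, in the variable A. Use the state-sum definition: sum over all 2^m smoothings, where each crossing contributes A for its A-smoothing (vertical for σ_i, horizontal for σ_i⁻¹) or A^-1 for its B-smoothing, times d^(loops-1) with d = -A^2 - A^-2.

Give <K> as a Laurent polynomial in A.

Braid: s1^-1 s1^-1 s1^-1 on 2 strands, 3 crossings.
Writhe w = (#positive) - (#negative) = 0 - 3 = -3.
Computing the Kauffman bracket via state sum. There are 2^3 = 8 states.
For each crossing: s=0 is the vertical smoothing, s=1 horizontal. Crossing k contributes A^(sign_k * (1 - 2*s_k)); loop factor d = -A^2 - A^-2.
  state 000: A-exp=-3, loops=2, term = A^-3 * d^1
  state 001: A-exp=-1, loops=1, term = A^-1 * d^0
  state 010: A-exp=-1, loops=1, term = A^-1 * d^0
  state 011: A-exp=+1, loops=2, term = A^1 * d^1
  state 100: A-exp=-1, loops=1, term = A^-1 * d^0
  state 101: A-exp=+1, loops=2, term = A^1 * d^1
  state 110: A-exp=+1, loops=2, term = A^1 * d^1
  state 111: A-exp=+3, loops=3, term = A^3 * d^2
Collect the terms by A-exponent (count of states per loop number):
Powers of d = -A^2 - A^-2: d^2 = A^4 + 2 + A^-4.
  A^3 * (d^2) = A^7 + 2*A^3 + A^-1
  A^1 * (3*d) = -3*A^3 - 3*A^-1
  A^-1 * (3) = 3*A^-1
  A^-3 * (d) = -A^-1 - A^-5
Summing the groups: <K> = A^7 - A^3 - A^-5

Answer: A^7 - A^3 - A^-5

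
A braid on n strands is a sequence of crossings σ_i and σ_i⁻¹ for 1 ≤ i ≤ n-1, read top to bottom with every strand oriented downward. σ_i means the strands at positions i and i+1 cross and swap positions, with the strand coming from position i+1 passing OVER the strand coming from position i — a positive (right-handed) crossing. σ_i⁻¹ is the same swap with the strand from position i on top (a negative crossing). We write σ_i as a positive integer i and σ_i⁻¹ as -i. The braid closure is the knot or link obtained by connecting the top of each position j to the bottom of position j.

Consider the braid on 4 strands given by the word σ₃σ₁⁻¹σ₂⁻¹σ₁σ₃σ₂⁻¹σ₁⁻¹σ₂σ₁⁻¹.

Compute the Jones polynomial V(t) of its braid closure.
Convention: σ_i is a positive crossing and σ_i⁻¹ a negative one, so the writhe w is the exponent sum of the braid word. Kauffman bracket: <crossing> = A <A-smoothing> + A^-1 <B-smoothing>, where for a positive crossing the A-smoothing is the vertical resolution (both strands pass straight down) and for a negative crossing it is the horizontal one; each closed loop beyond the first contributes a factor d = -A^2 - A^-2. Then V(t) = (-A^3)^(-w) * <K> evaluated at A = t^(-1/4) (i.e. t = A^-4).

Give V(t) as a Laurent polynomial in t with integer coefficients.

t^2 - 2*t + 3 - 3*t^-1 + 3*t^-2 - 2*t^-3 + 2*t^-4 - t^-5

Derivation:
Braid: s3 s1^-1 s2^-1 s1 s3 s2^-1 s1^-1 s2 s1^-1 on 4 strands, 9 crossings.
Writhe w = (#positive) - (#negative) = 4 - 5 = -1.
Enumerate smoothing states for the bracket polynomial. There are 2^9 = 512 states.
Smooth each crossing (0=||, 1=⌣⌢); contribution A^(Σ sign_k(1-2s_k)) * d^(L-1).
Tabulate the states by total A-exponent and number of loops L (A-exp: L × count):
  A^9: L=5 ×1
  A^7: L=4 ×9
  A^5: L=3 ×32, L=5 ×4
  A^3: L=2 ×53, L=4 ×30, L=6 ×1
  A^1: L=1 ×35, L=3 ×80, L=5 ×11
  A^-1: L=2 ×86, L=4 ×39, L=6 ×1
  A^-3: L=1 ×21, L=3 ×58, L=5 ×5
  A^-5: L=2 ×26, L=4 ×10
  A^-7: L=1 ×3, L=3 ×6
  A^-9: L=2 ×1
Each group contributes A^e * Σ count * d^(L-1):
Powers of d = -A^2 - A^-2: d^2 = A^4 + 2 + A^-4; d^3 = -A^6 - 3*A^2 - 3*A^-2 - A^-6; d^4 = A^8 + 4*A^4 + 6 + 4*A^-4 + A^-8; d^5 = -A^10 - 5*A^6 - 10*A^2 - 10*A^-2 - 5*A^-6 - A^-10.
  A^9 * (d^4) = A^17 + 4*A^13 + 6*A^9 + 4*A^5 + A
  A^7 * (9*d^3) = -9*A^13 - 27*A^9 - 27*A^5 - 9*A
  A^5 * (32*d^2 + 4*d^4) = 4*A^13 + 48*A^9 + 88*A^5 + 48*A + 4*A^-3
  A^3 * (53*d + 30*d^3 + d^5) = -A^13 - 35*A^9 - 153*A^5 - 153*A - 35*A^-3 - A^-7
  A^1 * (35 + 80*d^2 + 11*d^4) = 11*A^9 + 124*A^5 + 261*A + 124*A^-3 + 11*A^-7
  A^-1 * (86*d + 39*d^3 + d^5) = -A^9 - 44*A^5 - 213*A - 213*A^-3 - 44*A^-7 - A^-11
  A^-3 * (21 + 58*d^2 + 5*d^4) = 5*A^5 + 78*A + 167*A^-3 + 78*A^-7 + 5*A^-11
  A^-5 * (26*d + 10*d^3) = -10*A - 56*A^-3 - 56*A^-7 - 10*A^-11
  A^-7 * (3 + 6*d^2) = 6*A^-3 + 15*A^-7 + 6*A^-11
  A^-9 * (d) = -A^-7 - A^-11
Summing the groups: <K> = A^17 - 2*A^13 + 2*A^9 - 3*A^5 + 3*A - 3*A^-3 + 2*A^-7 - A^-11
Normalise by the writhe: (-A^3)^(-w) = (-A^3)^(1) = -A^3, so f(A) = -A^3 * <K> = -A^20 + 2*A^16 - 2*A^12 + 3*A^8 - 3*A^4 + 3 - 2*A^-4 + A^-8.
Substitute A = t^(-1/4), i.e. A^e → t^(-e/4): V(t) = t^2 - 2*t + 3 - 3*t^-1 + 3*t^-2 - 2*t^-3 + 2*t^-4 - t^-5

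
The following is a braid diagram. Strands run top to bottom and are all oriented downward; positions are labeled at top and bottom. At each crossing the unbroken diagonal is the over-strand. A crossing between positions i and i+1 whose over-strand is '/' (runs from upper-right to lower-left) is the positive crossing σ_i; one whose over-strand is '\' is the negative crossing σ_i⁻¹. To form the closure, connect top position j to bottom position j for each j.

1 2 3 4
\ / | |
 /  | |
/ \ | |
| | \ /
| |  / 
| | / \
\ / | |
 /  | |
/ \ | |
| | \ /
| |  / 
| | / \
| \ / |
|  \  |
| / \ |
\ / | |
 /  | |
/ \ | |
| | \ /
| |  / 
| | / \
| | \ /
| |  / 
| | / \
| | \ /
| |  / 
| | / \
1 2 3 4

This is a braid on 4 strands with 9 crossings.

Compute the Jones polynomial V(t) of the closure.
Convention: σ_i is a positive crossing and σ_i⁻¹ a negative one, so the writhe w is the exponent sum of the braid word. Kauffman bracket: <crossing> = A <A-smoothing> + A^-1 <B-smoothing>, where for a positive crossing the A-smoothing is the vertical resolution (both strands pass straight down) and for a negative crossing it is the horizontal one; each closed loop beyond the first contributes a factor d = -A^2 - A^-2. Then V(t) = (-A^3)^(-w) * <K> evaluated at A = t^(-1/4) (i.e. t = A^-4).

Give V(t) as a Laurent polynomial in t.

Reading the diagram top to bottom ('/'-over between positions i,i+1 = s_i, '\'-over = s_i^-1): braid word = s1 s3 s1 s3 s2^-1 s1 s3 s3 s3.
Braid: s1 s3 s1 s3 s2^-1 s1 s3 s3 s3 on 4 strands, 9 crossings.
Writhe w = (#positive) - (#negative) = 8 - 1 = 7.
Enumerate smoothing states for the bracket polynomial. There are 2^9 = 512 states.
For each crossing: s=0 is the vertical smoothing, s=1 horizontal. Crossing k contributes A^(sign_k * (1 - 2*s_k)); loop factor d = -A^2 - A^-2.
Tabulate the states by total A-exponent and number of loops L (A-exp: L × count):
  A^9: L=3 ×1
  A^7: L=2 ×8, L=4 ×1
  A^5: L=1 ×15, L=3 ×21
  A^3: L=2 ×60, L=4 ×24
  A^1: L=3 ×110, L=5 ×16
  A^-1: L=4 ×120, L=6 ×6
  A^-3: L=5 ×83, L=7 ×1
  A^-5: L=6 ×36
  A^-7: L=7 ×9
  A^-9: L=8 ×1
Each group contributes A^e * Σ count * d^(L-1):
Powers of d = -A^2 - A^-2: d^2 = A^4 + 2 + A^-4; d^3 = -A^6 - 3*A^2 - 3*A^-2 - A^-6; d^4 = A^8 + 4*A^4 + 6 + 4*A^-4 + A^-8; d^5 = -A^10 - 5*A^6 - 10*A^2 - 10*A^-2 - 5*A^-6 - A^-10; d^6 = A^12 + 6*A^8 + 15*A^4 + 20 + 15*A^-4 + 6*A^-8 + A^-12; d^7 = -A^14 - 7*A^10 - 21*A^6 - 35*A^2 - 35*A^-2 - 21*A^-6 - 7*A^-10 - A^-14.
  A^9 * (d^2) = A^13 + 2*A^9 + A^5
  A^7 * (8*d + d^3) = -A^13 - 11*A^9 - 11*A^5 - A
  A^5 * (15 + 21*d^2) = 21*A^9 + 57*A^5 + 21*A
  A^3 * (60*d + 24*d^3) = -24*A^9 - 132*A^5 - 132*A - 24*A^-3
  A^1 * (110*d^2 + 16*d^4) = 16*A^9 + 174*A^5 + 316*A + 174*A^-3 + 16*A^-7
  A^-1 * (120*d^3 + 6*d^5) = -6*A^9 - 150*A^5 - 420*A - 420*A^-3 - 150*A^-7 - 6*A^-11
  A^-3 * (83*d^4 + d^6) = A^9 + 89*A^5 + 347*A + 518*A^-3 + 347*A^-7 + 89*A^-11 + A^-15
  A^-5 * (36*d^5) = -36*A^5 - 180*A - 360*A^-3 - 360*A^-7 - 180*A^-11 - 36*A^-15
  A^-7 * (9*d^6) = 9*A^5 + 54*A + 135*A^-3 + 180*A^-7 + 135*A^-11 + 54*A^-15 + 9*A^-19
  A^-9 * (d^7) = -A^5 - 7*A - 21*A^-3 - 35*A^-7 - 35*A^-11 - 21*A^-15 - 7*A^-19 - A^-23
Summing the groups: <K> = -A^9 - 2*A + 2*A^-3 - 2*A^-7 + 3*A^-11 - 2*A^-15 + 2*A^-19 - A^-23
Normalise by the writhe: (-A^3)^(-w) = (-A^3)^(-7) = -A^-21, so f(A) = -A^-21 * <K> = A^-12 + 2*A^-20 - 2*A^-24 + 2*A^-28 - 3*A^-32 + 2*A^-36 - 2*A^-40 + A^-44.
Substitute A = t^(-1/4), i.e. A^e → t^(-e/4): V(t) = t^11 - 2*t^10 + 2*t^9 - 3*t^8 + 2*t^7 - 2*t^6 + 2*t^5 + t^3

Answer: t^11 - 2*t^10 + 2*t^9 - 3*t^8 + 2*t^7 - 2*t^6 + 2*t^5 + t^3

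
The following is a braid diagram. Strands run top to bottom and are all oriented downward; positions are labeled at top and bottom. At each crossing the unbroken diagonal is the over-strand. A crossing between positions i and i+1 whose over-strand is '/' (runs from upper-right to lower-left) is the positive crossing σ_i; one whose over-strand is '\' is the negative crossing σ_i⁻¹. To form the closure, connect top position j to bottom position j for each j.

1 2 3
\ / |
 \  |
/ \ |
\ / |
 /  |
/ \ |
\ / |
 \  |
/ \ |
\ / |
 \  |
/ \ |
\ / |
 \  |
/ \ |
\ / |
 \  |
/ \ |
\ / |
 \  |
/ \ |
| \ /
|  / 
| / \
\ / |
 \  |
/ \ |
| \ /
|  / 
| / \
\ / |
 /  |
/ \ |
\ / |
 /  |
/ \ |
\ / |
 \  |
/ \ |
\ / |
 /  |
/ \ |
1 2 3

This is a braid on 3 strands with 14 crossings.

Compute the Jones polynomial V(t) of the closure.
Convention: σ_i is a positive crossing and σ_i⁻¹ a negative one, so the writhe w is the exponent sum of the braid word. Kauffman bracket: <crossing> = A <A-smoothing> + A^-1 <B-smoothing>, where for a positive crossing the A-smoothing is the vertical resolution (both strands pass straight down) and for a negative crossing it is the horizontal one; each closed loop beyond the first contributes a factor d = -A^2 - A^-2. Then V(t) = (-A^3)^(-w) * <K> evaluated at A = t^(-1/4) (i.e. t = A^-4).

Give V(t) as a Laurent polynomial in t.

Reading the diagram top to bottom ('/'-over between positions i,i+1 = s_i, '\'-over = s_i^-1): braid word = s1^-1 s1 s1^-1 s1^-1 s1^-1 s1^-1 s1^-1 s2 s1^-1 s2 s1 s1 s1^-1 s1.
The presented braid s1^-1 s1 s1^-1 s1^-1 s1^-1 s1^-1 s1^-1 s2 s1^-1 s2 s1 s1 s1^-1 s1 on 3 strands reduces by inverse Markov moves (closure unchanged at each step):
  Deconjugate: the word is γ·β·γ⁻¹ with γ = s1^-1 s1 (prefix) and γ⁻¹ = s1^-1 s1 (suffix); strip both.
  Deconjugate: the word is γ·β·γ⁻¹ with γ = s1^-1 (prefix) and γ⁻¹ = s1 (suffix); strip both.
  Deconjugate: the word is γ·β·γ⁻¹ with γ = s1^-1 (prefix) and γ⁻¹ = s1 (suffix); strip both.
Reduced to β = s1^-1 s1^-1 s1^-1 s2 s1^-1 s2 on 3 strands, 6 crossings.
Compute on β:
Braid: s1^-1 s1^-1 s1^-1 s2 s1^-1 s2 on 3 strands, 6 crossings.
Writhe w = (#positive) - (#negative) = 2 - 4 = -2.
State-sum expansion of <K>. There are 2^6 = 64 states.
Smooth each crossing (0=||, 1=⌣⌢); contribution A^(Σ sign_k(1-2s_k)) * d^(L-1).
Tabulate the states by total A-exponent and number of loops L (A-exp: L × count):
  A^6: L=5 ×1
  A^4: L=4 ×6
  A^2: L=3 ×15
  A^0: L=2 ×19, L=4 ×1
  A^-2: L=1 ×11, L=3 ×4
  A^-4: L=2 ×6
  A^-6: L=3 ×1
Each group contributes A^e * Σ count * d^(L-1):
Powers of d = -A^2 - A^-2: d^2 = A^4 + 2 + A^-4; d^3 = -A^6 - 3*A^2 - 3*A^-2 - A^-6; d^4 = A^8 + 4*A^4 + 6 + 4*A^-4 + A^-8.
  A^6 * (d^4) = A^14 + 4*A^10 + 6*A^6 + 4*A^2 + A^-2
  A^4 * (6*d^3) = -6*A^10 - 18*A^6 - 18*A^2 - 6*A^-2
  A^2 * (15*d^2) = 15*A^6 + 30*A^2 + 15*A^-2
  A^0 * (19*d + d^3) = -A^6 - 22*A^2 - 22*A^-2 - A^-6
  A^-2 * (11 + 4*d^2) = 4*A^2 + 19*A^-2 + 4*A^-6
  A^-4 * (6*d) = -6*A^-2 - 6*A^-6
  A^-6 * (d^2) = A^-2 + 2*A^-6 + A^-10
Summing the groups: <K> = A^14 - 2*A^10 + 2*A^6 - 2*A^2 + 2*A^-2 - A^-6 + A^-10
Normalise by the writhe: (-A^3)^(-w) = (-A^3)^(2) = A^6, so f(A) = A^6 * <K> = A^20 - 2*A^16 + 2*A^12 - 2*A^8 + 2*A^4 - 1 + A^-4.
Substitute A = t^(-1/4), i.e. A^e → t^(-e/4): V(t) = t - 1 + 2*t^-1 - 2*t^-2 + 2*t^-3 - 2*t^-4 + t^-5

Answer: t - 1 + 2*t^-1 - 2*t^-2 + 2*t^-3 - 2*t^-4 + t^-5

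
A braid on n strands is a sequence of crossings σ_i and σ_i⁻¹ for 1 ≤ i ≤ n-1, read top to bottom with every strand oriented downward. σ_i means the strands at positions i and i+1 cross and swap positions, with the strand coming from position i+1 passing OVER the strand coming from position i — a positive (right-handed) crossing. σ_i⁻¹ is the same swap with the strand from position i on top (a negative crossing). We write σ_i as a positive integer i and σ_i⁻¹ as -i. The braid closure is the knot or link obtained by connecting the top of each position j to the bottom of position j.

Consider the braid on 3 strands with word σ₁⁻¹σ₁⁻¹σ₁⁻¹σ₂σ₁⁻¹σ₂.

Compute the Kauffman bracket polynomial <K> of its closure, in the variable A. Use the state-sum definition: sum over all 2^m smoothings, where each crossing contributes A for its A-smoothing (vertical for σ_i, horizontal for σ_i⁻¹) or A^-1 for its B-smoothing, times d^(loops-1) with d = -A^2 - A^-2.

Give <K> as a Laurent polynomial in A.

Braid: s1^-1 s1^-1 s1^-1 s2 s1^-1 s2 on 3 strands, 6 crossings.
Writhe w = (#positive) - (#negative) = 2 - 4 = -2.
State-sum expansion of <K>. There are 2^6 = 64 states.
Smooth each crossing (0=||, 1=⌣⌢); contribution A^(Σ sign_k(1-2s_k)) * d^(L-1).
Tabulate the states by total A-exponent and number of loops L (A-exp: L × count):
  A^6: L=5 ×1
  A^4: L=4 ×6
  A^2: L=3 ×15
  A^0: L=2 ×19, L=4 ×1
  A^-2: L=1 ×11, L=3 ×4
  A^-4: L=2 ×6
  A^-6: L=3 ×1
Each group contributes A^e * Σ count * d^(L-1):
Powers of d = -A^2 - A^-2: d^2 = A^4 + 2 + A^-4; d^3 = -A^6 - 3*A^2 - 3*A^-2 - A^-6; d^4 = A^8 + 4*A^4 + 6 + 4*A^-4 + A^-8.
  A^6 * (d^4) = A^14 + 4*A^10 + 6*A^6 + 4*A^2 + A^-2
  A^4 * (6*d^3) = -6*A^10 - 18*A^6 - 18*A^2 - 6*A^-2
  A^2 * (15*d^2) = 15*A^6 + 30*A^2 + 15*A^-2
  A^0 * (19*d + d^3) = -A^6 - 22*A^2 - 22*A^-2 - A^-6
  A^-2 * (11 + 4*d^2) = 4*A^2 + 19*A^-2 + 4*A^-6
  A^-4 * (6*d) = -6*A^-2 - 6*A^-6
  A^-6 * (d^2) = A^-2 + 2*A^-6 + A^-10
Summing the groups: <K> = A^14 - 2*A^10 + 2*A^6 - 2*A^2 + 2*A^-2 - A^-6 + A^-10

Answer: A^14 - 2*A^10 + 2*A^6 - 2*A^2 + 2*A^-2 - A^-6 + A^-10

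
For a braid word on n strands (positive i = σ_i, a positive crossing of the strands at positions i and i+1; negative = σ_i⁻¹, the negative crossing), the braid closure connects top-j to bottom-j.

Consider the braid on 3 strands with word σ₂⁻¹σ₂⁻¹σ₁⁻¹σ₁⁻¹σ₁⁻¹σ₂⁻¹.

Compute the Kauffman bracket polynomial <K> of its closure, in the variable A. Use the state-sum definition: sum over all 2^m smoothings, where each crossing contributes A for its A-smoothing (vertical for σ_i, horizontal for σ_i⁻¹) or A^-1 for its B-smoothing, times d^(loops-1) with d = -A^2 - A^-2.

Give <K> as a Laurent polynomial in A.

Braid: s2^-1 s2^-1 s1^-1 s1^-1 s1^-1 s2^-1 on 3 strands, 6 crossings.
Writhe w = (#positive) - (#negative) = 0 - 6 = -6.
State-sum expansion of <K>. There are 2^6 = 64 states.
For each crossing: s=0 is the vertical smoothing, s=1 horizontal. Crossing k contributes A^(sign_k * (1 - 2*s_k)); loop factor d = -A^2 - A^-2.
Tabulate the states by total A-exponent and number of loops L (A-exp: L × count):
  A^6: L=5 ×1
  A^4: L=4 ×6
  A^2: L=3 ×15
  A^0: L=2 ×18, L=4 ×2
  A^-2: L=1 ×9, L=3 ×6
  A^-4: L=2 ×6
  A^-6: L=3 ×1
Each group contributes A^e * Σ count * d^(L-1):
Powers of d = -A^2 - A^-2: d^2 = A^4 + 2 + A^-4; d^3 = -A^6 - 3*A^2 - 3*A^-2 - A^-6; d^4 = A^8 + 4*A^4 + 6 + 4*A^-4 + A^-8.
  A^6 * (d^4) = A^14 + 4*A^10 + 6*A^6 + 4*A^2 + A^-2
  A^4 * (6*d^3) = -6*A^10 - 18*A^6 - 18*A^2 - 6*A^-2
  A^2 * (15*d^2) = 15*A^6 + 30*A^2 + 15*A^-2
  A^0 * (18*d + 2*d^3) = -2*A^6 - 24*A^2 - 24*A^-2 - 2*A^-6
  A^-2 * (9 + 6*d^2) = 6*A^2 + 21*A^-2 + 6*A^-6
  A^-4 * (6*d) = -6*A^-2 - 6*A^-6
  A^-6 * (d^2) = A^-2 + 2*A^-6 + A^-10
Summing the groups: <K> = A^14 - 2*A^10 + A^6 - 2*A^2 + 2*A^-2 + A^-10

Answer: A^14 - 2*A^10 + A^6 - 2*A^2 + 2*A^-2 + A^-10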